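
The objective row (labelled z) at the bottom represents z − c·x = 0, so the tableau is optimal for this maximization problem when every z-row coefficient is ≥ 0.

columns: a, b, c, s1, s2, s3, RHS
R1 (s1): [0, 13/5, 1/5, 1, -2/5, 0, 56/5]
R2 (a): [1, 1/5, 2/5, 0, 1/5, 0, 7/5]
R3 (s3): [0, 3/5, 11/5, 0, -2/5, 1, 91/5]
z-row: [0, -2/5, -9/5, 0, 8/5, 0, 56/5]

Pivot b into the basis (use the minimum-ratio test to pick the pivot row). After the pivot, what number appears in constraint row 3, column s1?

Ratio test on column b — row 1: (56/5)/(13/5) = 56/13; row 2: (7/5)/(1/5) = 7; row 3: (91/5)/(3/5) = 91/3. Minimum is 56/13 at row 1 (s1 leaves); pivot element 13/5.
Divide row 1 by 13/5; eliminate column b from the other rows.
Row 3 update in column s1: 0 − (3/5)·(5/13) = -3/13.

-3/13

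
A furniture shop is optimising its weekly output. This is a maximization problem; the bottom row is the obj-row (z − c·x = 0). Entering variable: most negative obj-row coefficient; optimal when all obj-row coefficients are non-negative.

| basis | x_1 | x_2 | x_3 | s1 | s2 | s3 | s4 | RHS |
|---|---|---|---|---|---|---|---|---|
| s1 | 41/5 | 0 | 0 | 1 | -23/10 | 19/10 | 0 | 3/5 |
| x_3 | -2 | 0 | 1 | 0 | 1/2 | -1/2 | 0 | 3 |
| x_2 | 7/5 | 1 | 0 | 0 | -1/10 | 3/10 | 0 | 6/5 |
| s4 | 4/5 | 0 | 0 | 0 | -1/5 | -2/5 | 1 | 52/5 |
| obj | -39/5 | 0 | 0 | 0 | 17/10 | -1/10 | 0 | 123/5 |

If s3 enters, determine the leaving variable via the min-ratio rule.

Column s3 entries and ratios — s1: (3/5)/(19/10) = 6/19; x_3: -1/2 ≤ 0, skip; x_2: (6/5)/(3/10) = 4; s4: -2/5 ≤ 0, skip.
Smallest ratio is 6/19 in the row of s1, so s1 leaves.

s1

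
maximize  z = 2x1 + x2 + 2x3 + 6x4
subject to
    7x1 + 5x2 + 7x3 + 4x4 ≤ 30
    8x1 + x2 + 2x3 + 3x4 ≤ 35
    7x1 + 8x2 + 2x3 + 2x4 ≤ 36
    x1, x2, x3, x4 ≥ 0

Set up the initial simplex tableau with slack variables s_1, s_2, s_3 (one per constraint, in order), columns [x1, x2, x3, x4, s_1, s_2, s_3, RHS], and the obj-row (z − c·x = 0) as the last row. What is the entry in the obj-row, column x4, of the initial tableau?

The obj-row carries the negated objective coefficients: the x4 entry is -6.

-6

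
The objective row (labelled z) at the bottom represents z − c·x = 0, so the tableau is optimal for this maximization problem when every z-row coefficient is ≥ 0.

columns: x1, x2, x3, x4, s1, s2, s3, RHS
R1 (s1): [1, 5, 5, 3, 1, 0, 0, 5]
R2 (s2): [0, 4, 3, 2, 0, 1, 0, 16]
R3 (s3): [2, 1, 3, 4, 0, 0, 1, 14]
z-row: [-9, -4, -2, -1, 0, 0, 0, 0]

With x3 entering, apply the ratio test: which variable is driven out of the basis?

s1

Column x3 entries and ratios — s1: 5/5 = 1; s2: 16/3 = 16/3; s3: 14/3 = 14/3.
Smallest ratio is 1 in the row of s1, so s1 leaves.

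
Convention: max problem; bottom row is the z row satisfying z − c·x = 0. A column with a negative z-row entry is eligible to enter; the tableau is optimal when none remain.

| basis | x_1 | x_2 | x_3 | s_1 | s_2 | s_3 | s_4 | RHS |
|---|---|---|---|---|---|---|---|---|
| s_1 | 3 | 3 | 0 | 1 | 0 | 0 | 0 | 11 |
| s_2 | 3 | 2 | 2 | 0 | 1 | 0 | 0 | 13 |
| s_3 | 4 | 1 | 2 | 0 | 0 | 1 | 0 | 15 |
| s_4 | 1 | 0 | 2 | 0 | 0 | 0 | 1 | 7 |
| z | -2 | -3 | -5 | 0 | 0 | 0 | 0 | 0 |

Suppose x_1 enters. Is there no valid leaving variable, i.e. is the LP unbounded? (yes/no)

no

Column x_1 has positive entries in row(s) 1, 2, 3, 4, so the ratio test bounds it — not unbounded.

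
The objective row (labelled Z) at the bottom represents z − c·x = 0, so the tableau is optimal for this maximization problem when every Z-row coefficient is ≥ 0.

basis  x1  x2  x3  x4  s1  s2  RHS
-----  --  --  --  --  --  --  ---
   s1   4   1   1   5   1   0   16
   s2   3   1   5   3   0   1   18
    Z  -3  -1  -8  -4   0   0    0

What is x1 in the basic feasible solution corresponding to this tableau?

x1 is not in the basis, so in the current basic feasible solution x1 = 0.

0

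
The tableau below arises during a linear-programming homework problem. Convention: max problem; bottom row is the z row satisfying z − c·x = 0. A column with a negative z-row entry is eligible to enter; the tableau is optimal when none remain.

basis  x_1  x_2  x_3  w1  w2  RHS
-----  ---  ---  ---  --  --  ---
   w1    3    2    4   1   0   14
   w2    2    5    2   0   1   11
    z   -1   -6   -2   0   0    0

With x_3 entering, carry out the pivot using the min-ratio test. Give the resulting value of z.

Ratio test on column x_3 — row 1: 14/4 = 7/2; row 2: 11/2 = 11/2. Minimum is 7/2 at row 1 (w1 leaves); pivot element 4.
Pivot on row 1; the z-row RHS becomes 0 − (-2)·(7/2) = 7.

7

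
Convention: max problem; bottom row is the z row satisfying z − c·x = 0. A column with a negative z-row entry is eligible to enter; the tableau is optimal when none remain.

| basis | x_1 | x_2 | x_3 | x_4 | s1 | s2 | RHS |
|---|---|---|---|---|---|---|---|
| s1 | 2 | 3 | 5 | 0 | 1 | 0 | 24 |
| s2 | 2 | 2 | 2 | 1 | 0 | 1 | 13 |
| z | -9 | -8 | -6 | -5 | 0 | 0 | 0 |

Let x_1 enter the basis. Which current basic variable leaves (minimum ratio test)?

Column x_1 entries and ratios — s1: 24/2 = 12; s2: 13/2 = 13/2.
Smallest ratio is 13/2 in the row of s2, so s2 leaves.

s2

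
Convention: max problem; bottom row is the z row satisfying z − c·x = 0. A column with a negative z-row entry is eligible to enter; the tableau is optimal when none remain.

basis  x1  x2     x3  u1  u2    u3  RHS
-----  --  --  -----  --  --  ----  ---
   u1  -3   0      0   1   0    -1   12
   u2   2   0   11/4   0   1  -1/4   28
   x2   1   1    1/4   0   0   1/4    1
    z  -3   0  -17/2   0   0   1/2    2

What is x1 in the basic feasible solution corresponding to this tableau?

0

x1 is not in the basis, so in the current basic feasible solution x1 = 0.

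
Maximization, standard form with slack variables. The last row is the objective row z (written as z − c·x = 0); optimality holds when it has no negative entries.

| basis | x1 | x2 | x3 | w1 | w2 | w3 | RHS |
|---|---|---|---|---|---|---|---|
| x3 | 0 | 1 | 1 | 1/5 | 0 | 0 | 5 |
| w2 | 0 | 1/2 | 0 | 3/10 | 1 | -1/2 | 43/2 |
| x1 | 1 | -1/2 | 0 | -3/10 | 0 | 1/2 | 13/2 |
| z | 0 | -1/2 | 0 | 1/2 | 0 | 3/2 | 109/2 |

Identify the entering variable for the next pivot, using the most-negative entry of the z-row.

Negative z-row entries: x2: -1/2.
The most negative is -1/2 in column x2, so x2 enters.

x2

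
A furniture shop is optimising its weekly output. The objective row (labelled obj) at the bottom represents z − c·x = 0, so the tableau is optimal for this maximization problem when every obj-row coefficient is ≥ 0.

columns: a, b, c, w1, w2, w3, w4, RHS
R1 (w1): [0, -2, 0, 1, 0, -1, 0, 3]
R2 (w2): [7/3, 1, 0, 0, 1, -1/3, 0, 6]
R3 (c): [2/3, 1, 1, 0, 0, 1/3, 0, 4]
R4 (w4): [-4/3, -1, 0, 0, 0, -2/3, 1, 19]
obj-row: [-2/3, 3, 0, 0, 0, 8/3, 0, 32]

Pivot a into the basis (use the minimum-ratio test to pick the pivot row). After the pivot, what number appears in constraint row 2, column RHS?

Ratio test on column a — row 1: entry 0 ≤ 0; row 2: 6/(7/3) = 18/7; row 3: 4/(2/3) = 6; row 4: entry -4/3 ≤ 0. Minimum is 18/7 at row 2 (w2 leaves); pivot element 7/3.
Divide row 2 by 7/3; eliminate column a from the other rows.
In the new row 2, the RHS entry is the old entry divided by the pivot: 6/(7/3) = 18/7.

18/7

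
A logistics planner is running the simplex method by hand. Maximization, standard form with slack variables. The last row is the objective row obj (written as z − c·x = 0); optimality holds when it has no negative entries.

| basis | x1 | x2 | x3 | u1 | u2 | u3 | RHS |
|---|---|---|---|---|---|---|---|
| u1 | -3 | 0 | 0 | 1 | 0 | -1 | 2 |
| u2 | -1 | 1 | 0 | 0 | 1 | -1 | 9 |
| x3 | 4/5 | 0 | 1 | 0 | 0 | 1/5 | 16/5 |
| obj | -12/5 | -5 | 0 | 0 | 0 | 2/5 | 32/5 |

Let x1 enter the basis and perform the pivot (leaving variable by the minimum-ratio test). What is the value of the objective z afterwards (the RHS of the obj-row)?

Ratio test on column x1 — row 1: entry -3 ≤ 0; row 2: entry -1 ≤ 0; row 3: (16/5)/(4/5) = 4. Minimum is 4 at row 3 (x3 leaves); pivot element 4/5.
Pivot on row 3; the obj-row RHS becomes 32/5 − (-12/5)·4 = 16.

16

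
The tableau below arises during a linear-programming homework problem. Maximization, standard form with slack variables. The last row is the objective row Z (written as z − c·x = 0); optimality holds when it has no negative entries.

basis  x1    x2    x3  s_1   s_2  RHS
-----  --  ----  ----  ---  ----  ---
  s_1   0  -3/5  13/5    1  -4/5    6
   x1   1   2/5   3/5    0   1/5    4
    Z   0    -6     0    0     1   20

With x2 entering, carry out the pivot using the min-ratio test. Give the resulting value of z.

Ratio test on column x2 — row 1: entry -3/5 ≤ 0; row 2: 4/(2/5) = 10. Minimum is 10 at row 2 (x1 leaves); pivot element 2/5.
Pivot on row 2; the Z-row RHS becomes 20 − (-6)·10 = 80.

80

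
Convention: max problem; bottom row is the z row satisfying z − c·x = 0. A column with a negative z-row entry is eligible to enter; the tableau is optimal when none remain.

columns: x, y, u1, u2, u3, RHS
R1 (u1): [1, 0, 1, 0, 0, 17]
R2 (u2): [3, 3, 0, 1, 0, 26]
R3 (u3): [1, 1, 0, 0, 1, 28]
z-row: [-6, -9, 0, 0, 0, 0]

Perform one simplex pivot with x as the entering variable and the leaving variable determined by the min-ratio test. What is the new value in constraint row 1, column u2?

Ratio test on column x — row 1: 17/1 = 17; row 2: 26/3 = 26/3; row 3: 28/1 = 28. Minimum is 26/3 at row 2 (u2 leaves); pivot element 3.
Divide row 2 by 3; eliminate column x from the other rows.
Row 1 update in column u2: 0 − 1·(1/3) = -1/3.

-1/3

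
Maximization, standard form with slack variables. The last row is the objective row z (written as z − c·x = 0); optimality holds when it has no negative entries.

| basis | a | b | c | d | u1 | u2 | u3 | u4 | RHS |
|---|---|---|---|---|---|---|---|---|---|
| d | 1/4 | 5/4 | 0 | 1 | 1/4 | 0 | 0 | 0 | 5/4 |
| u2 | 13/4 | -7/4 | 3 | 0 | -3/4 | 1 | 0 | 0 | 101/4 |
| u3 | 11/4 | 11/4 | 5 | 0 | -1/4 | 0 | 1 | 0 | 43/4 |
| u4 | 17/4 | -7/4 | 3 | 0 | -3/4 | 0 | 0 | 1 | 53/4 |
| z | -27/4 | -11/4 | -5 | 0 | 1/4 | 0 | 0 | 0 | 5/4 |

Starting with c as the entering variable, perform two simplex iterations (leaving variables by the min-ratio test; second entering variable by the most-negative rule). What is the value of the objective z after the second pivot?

292/13

Ratio test on column c — row 1: entry 0 ≤ 0; row 2: (101/4)/3 = 101/12; row 3: (43/4)/5 = 43/20; row 4: (53/4)/3 = 53/12. Minimum is 43/20 at row 3 (u3 leaves); pivot element 5.
Pivot on row 3; the z-row RHS becomes 5/4 − (-5)·(43/20) = 12.
Next entering variable (most negative z-row entry -4): a.
Ratio test on column a — row 1: (5/4)/(1/4) = 5; row 2: (94/5)/(8/5) = 47/4; row 3: (43/20)/(11/20) = 43/11; row 4: (34/5)/(13/5) = 34/13. Minimum is 34/13 at row 4 (u4 leaves); pivot element 13/5.
After the second pivot the z-row RHS is 12 − (-4)·(34/13) = 292/13.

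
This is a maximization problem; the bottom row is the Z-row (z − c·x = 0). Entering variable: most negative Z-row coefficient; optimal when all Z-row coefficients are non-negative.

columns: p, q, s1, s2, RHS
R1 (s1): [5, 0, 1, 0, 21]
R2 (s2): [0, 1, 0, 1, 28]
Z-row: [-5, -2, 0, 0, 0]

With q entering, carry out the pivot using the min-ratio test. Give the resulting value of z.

Ratio test on column q — row 1: entry 0 ≤ 0; row 2: 28/1 = 28. Minimum is 28 at row 2 (s2 leaves); pivot element 1.
Pivot on row 2; the Z-row RHS becomes 0 − (-2)·28 = 56.

56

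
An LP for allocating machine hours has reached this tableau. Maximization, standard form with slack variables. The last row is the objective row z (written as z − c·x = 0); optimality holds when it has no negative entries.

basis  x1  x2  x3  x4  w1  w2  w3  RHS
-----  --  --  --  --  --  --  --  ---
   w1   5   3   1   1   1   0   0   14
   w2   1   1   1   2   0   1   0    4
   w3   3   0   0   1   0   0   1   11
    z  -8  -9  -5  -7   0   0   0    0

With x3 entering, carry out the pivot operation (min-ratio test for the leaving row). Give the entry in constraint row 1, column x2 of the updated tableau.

2

Ratio test on column x3 — row 1: 14/1 = 14; row 2: 4/1 = 4; row 3: entry 0 ≤ 0. Minimum is 4 at row 2 (w2 leaves); pivot element 1.
Divide row 2 by 1; eliminate column x3 from the other rows.
Row 1 update in column x2: 3 − 1·1 = 2.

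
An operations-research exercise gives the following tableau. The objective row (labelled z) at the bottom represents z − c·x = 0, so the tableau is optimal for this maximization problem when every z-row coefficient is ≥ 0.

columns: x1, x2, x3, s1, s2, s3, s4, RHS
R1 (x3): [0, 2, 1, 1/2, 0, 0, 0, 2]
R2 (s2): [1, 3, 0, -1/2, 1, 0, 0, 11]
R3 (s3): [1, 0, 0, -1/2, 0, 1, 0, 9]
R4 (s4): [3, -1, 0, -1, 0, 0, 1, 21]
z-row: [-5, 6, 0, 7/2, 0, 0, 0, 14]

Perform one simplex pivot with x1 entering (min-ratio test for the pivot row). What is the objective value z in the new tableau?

Ratio test on column x1 — row 1: entry 0 ≤ 0; row 2: 11/1 = 11; row 3: 9/1 = 9; row 4: 21/3 = 7. Minimum is 7 at row 4 (s4 leaves); pivot element 3.
Pivot on row 4; the z-row RHS becomes 14 − (-5)·7 = 49.

49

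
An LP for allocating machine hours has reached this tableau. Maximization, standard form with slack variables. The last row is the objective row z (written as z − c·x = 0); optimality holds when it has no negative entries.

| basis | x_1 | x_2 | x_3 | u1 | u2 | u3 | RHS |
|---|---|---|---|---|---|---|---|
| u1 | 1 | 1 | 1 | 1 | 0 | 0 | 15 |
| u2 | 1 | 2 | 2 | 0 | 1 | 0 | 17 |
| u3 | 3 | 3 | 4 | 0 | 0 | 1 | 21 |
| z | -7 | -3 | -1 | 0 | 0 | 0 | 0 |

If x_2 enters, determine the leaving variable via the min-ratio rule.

Column x_2 entries and ratios — u1: 15/1 = 15; u2: 17/2 = 17/2; u3: 21/3 = 7.
Smallest ratio is 7 in the row of u3, so u3 leaves.

u3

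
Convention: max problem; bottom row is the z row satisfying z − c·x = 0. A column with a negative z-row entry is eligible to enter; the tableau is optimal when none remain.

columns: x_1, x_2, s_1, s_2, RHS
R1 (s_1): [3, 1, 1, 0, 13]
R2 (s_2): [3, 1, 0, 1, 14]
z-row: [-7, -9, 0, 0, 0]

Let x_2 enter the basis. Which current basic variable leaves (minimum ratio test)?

Column x_2 entries and ratios — s_1: 13/1 = 13; s_2: 14/1 = 14.
Smallest ratio is 13 in the row of s_1, so s_1 leaves.

s_1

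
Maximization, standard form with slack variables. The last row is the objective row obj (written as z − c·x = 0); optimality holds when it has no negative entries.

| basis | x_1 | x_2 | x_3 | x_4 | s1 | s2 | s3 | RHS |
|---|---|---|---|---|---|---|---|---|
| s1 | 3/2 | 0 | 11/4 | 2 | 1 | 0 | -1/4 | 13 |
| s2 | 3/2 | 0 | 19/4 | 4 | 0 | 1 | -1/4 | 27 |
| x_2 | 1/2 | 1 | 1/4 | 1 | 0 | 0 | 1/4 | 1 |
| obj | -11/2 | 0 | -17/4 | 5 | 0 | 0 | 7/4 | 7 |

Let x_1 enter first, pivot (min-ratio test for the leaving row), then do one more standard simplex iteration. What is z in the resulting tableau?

Ratio test on column x_1 — row 1: 13/(3/2) = 26/3; row 2: 27/(3/2) = 18; row 3: 1/(1/2) = 2. Minimum is 2 at row 3 (x_2 leaves); pivot element 1/2.
Pivot on row 3; the obj-row RHS becomes 7 − (-11/2)·2 = 18.
Next entering variable (most negative obj-row entry -3/2): x_3.
Ratio test on column x_3 — row 1: 10/2 = 5; row 2: 24/4 = 6; row 3: 2/(1/2) = 4. Minimum is 4 at row 3 (x_1 leaves); pivot element 1/2.
After the second pivot the obj-row RHS is 18 − (-3/2)·4 = 24.

24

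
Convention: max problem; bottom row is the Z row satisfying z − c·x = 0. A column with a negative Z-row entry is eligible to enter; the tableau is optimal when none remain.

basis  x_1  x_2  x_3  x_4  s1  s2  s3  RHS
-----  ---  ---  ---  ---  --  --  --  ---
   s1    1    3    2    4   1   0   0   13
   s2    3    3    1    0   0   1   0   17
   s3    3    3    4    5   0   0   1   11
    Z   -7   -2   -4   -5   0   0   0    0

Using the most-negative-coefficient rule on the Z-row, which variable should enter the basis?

x_1

Negative Z-row entries: x_1: -7, x_2: -2, x_3: -4, x_4: -5.
The most negative is -7 in column x_1, so x_1 enters.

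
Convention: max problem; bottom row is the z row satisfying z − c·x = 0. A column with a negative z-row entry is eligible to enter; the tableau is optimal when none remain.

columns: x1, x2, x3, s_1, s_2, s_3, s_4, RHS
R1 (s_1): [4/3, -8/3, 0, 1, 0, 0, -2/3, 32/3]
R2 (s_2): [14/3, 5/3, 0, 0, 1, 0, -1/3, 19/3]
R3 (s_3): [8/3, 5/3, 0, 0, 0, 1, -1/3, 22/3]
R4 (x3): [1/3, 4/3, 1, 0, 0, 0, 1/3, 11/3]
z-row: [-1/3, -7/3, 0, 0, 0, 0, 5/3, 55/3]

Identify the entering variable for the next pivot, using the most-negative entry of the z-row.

x2

Negative z-row entries: x1: -1/3, x2: -7/3.
The most negative is -7/3 in column x2, so x2 enters.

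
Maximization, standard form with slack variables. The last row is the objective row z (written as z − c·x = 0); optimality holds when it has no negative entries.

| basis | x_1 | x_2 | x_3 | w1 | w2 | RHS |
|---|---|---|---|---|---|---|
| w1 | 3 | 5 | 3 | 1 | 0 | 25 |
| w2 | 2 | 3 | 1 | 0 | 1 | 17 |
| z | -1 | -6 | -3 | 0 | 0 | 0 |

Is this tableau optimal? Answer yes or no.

The z-row has a negative entry -6 in column x_2, so it is not optimal.

no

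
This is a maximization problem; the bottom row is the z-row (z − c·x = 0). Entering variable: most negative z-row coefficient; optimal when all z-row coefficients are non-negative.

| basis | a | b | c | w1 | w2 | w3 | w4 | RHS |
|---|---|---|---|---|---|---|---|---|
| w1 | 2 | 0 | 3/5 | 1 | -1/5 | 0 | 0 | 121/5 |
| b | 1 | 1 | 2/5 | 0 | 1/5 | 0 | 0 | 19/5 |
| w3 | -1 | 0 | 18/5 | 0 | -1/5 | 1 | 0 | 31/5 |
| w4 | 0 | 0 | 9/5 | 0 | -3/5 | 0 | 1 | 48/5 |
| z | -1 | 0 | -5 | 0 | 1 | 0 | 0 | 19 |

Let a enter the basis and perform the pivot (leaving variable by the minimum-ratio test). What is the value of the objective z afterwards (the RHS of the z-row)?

Ratio test on column a — row 1: (121/5)/2 = 121/10; row 2: (19/5)/1 = 19/5; row 3: entry -1 ≤ 0; row 4: entry 0 ≤ 0. Minimum is 19/5 at row 2 (b leaves); pivot element 1.
Pivot on row 2; the z-row RHS becomes 19 − (-1)·(19/5) = 114/5.

114/5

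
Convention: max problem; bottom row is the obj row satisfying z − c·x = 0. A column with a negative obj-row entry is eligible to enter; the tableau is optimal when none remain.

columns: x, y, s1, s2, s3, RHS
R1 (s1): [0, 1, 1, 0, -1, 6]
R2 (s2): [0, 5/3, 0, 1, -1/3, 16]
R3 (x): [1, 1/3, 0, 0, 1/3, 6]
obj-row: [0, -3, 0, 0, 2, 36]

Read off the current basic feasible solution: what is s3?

s3 is not in the basis, so in the current basic feasible solution s3 = 0.

0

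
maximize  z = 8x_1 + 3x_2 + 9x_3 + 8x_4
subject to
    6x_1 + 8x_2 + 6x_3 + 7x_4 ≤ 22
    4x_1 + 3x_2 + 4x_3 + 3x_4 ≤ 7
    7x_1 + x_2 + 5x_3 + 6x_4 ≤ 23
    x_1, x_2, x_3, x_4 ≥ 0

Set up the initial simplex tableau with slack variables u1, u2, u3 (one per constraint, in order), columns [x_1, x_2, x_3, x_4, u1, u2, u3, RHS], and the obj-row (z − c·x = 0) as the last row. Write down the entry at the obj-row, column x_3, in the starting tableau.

-9

The obj-row carries the negated objective coefficients: the x_3 entry is -9.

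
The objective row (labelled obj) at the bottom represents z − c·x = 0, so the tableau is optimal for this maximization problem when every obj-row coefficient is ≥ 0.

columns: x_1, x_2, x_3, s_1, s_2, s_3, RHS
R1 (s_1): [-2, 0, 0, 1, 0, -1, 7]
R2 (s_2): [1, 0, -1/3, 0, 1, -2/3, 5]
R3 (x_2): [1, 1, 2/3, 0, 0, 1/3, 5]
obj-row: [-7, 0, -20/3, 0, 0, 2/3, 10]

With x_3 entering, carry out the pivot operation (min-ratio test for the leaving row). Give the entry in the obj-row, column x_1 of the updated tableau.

Ratio test on column x_3 — row 1: entry 0 ≤ 0; row 2: entry -1/3 ≤ 0; row 3: 5/(2/3) = 15/2. Minimum is 15/2 at row 3 (x_2 leaves); pivot element 2/3.
Divide row 3 by 2/3; eliminate column x_3 from the other rows.
obj-row update in column x_1: -7 − (-20/3)·(3/2) = 3.

3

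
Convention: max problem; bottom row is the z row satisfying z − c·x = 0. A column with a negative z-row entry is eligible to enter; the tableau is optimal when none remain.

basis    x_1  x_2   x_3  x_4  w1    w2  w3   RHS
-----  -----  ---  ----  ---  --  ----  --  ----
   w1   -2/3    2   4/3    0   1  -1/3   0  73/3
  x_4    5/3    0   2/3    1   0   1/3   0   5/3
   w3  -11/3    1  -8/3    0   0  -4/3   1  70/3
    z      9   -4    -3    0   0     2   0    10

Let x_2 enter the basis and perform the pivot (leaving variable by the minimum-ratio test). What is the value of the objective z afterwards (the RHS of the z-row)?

176/3

Ratio test on column x_2 — row 1: (73/3)/2 = 73/6; row 2: entry 0 ≤ 0; row 3: (70/3)/1 = 70/3. Minimum is 73/6 at row 1 (w1 leaves); pivot element 2.
Pivot on row 1; the z-row RHS becomes 10 − (-4)·(73/6) = 176/3.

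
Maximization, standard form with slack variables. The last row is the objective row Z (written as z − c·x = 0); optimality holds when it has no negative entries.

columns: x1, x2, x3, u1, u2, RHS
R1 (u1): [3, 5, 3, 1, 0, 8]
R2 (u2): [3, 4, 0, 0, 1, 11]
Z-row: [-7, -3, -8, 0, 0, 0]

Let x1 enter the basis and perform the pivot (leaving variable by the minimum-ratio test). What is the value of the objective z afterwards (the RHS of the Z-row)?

56/3

Ratio test on column x1 — row 1: 8/3 = 8/3; row 2: 11/3 = 11/3. Minimum is 8/3 at row 1 (u1 leaves); pivot element 3.
Pivot on row 1; the Z-row RHS becomes 0 − (-7)·(8/3) = 56/3.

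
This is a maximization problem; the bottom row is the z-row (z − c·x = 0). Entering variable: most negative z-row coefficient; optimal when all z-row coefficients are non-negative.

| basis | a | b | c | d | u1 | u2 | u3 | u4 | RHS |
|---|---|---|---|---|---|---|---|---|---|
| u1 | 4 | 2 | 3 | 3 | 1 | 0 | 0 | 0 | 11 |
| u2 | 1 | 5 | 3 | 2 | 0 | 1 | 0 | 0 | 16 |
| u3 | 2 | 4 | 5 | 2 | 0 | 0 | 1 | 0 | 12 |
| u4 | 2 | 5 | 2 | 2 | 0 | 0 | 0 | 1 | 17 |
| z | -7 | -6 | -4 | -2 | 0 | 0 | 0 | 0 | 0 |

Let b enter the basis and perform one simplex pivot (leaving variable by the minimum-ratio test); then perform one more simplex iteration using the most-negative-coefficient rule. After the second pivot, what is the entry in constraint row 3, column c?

7/6

Ratio test on column b — row 1: 11/2 = 11/2; row 2: 16/5 = 16/5; row 3: 12/4 = 3; row 4: 17/5 = 17/5. Minimum is 3 at row 3 (u3 leaves); pivot element 4.
Divide row 3 by 4; eliminate column b from the other rows.
Second iteration: most negative z-row entry is -4 in column a, so a enters.
Ratio test on column a — row 1: 5/3 = 5/3; row 2: entry -3/2 ≤ 0; row 3: 3/(1/2) = 6; row 4: entry -1/2 ≤ 0. Minimum is 5/3 at row 1 (u1 leaves); pivot element 3.
Divide row 1 by 3; eliminate column a from the other rows.
After both pivots, the entry at constraint row 3, column c is 7/6.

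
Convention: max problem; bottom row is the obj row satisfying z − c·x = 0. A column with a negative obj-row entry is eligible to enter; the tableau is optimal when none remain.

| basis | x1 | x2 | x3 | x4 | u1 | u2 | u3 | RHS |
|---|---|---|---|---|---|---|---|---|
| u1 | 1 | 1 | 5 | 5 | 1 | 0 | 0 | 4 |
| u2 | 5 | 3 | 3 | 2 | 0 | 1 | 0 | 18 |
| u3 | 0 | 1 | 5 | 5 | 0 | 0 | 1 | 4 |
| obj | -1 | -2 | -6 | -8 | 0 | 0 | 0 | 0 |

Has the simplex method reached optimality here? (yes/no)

no

The obj-row has a negative entry -8 in column x4, so it is not optimal.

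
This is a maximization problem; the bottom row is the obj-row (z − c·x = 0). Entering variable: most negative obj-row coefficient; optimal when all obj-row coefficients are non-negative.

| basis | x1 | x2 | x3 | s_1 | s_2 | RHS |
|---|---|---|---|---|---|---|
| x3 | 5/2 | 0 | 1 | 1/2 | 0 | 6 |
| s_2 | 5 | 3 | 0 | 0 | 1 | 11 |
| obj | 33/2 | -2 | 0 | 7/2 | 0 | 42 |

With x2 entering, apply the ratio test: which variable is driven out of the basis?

Column x2 entries and ratios — x3: 0 ≤ 0, skip; s_2: 11/3 = 11/3.
Smallest ratio is 11/3 in the row of s_2, so s_2 leaves.

s_2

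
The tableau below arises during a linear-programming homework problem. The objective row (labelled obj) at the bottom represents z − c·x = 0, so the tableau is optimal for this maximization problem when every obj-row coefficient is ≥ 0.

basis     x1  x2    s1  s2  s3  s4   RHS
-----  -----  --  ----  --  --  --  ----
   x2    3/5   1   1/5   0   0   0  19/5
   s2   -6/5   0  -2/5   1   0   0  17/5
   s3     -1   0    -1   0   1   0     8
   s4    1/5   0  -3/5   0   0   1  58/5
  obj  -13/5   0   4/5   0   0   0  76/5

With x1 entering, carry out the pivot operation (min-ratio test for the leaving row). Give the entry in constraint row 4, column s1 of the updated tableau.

-2/3

Ratio test on column x1 — row 1: (19/5)/(3/5) = 19/3; row 2: entry -6/5 ≤ 0; row 3: entry -1 ≤ 0; row 4: (58/5)/(1/5) = 58. Minimum is 19/3 at row 1 (x2 leaves); pivot element 3/5.
Divide row 1 by 3/5; eliminate column x1 from the other rows.
Row 4 update in column s1: -3/5 − (1/5)·(1/3) = -2/3.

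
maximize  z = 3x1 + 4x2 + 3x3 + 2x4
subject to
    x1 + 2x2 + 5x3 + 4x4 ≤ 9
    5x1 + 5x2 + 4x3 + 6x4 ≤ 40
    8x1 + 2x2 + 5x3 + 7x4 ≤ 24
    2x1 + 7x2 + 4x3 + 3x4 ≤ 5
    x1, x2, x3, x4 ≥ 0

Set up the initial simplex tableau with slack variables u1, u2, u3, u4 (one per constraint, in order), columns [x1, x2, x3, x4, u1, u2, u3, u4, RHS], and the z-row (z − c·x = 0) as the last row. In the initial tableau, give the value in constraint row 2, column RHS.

40

The RHS of constraint 2 is b_2 = 40.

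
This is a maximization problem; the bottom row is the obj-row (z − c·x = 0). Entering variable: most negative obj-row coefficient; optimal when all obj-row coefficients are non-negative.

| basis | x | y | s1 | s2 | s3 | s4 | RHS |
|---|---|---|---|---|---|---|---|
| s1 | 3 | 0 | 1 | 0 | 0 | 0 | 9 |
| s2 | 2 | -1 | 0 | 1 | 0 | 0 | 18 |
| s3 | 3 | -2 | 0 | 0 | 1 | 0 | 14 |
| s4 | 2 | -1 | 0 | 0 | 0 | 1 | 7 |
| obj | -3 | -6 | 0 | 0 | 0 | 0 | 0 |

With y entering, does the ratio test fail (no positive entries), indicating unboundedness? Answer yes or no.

Every constraint-row entry in column y is ≤ 0, so increasing y is unbounded.

yes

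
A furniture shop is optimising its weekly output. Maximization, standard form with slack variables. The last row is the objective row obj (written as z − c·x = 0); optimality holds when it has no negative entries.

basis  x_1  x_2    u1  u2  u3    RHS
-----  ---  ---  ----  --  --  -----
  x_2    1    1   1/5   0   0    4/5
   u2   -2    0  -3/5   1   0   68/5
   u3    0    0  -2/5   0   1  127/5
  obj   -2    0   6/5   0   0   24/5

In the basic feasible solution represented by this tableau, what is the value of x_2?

x_2 is basic (row 1); its value is the RHS of that row, 4/5.

4/5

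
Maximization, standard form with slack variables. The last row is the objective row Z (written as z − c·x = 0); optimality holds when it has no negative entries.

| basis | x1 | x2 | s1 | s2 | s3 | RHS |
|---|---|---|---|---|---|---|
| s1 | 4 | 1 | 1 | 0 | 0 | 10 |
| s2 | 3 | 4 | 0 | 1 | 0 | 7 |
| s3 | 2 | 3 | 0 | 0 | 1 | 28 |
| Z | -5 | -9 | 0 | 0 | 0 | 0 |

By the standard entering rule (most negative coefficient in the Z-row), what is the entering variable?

x2

Negative Z-row entries: x1: -5, x2: -9.
The most negative is -9 in column x2, so x2 enters.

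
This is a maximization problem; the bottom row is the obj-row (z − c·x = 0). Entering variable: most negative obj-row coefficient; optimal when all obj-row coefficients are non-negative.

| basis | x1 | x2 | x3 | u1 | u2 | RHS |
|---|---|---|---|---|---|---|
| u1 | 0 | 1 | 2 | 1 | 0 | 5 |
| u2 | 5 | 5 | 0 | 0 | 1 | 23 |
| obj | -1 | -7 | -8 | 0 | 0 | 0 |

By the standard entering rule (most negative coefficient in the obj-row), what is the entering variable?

Negative obj-row entries: x1: -1, x2: -7, x3: -8.
The most negative is -8 in column x3, so x3 enters.

x3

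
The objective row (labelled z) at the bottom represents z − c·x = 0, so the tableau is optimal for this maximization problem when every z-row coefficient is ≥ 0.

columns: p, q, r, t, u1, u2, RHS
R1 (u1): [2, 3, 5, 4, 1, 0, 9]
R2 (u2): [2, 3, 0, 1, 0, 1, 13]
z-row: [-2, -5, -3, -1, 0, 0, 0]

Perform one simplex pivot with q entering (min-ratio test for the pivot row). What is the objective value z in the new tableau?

Ratio test on column q — row 1: 9/3 = 3; row 2: 13/3 = 13/3. Minimum is 3 at row 1 (u1 leaves); pivot element 3.
Pivot on row 1; the z-row RHS becomes 0 − (-5)·3 = 15.

15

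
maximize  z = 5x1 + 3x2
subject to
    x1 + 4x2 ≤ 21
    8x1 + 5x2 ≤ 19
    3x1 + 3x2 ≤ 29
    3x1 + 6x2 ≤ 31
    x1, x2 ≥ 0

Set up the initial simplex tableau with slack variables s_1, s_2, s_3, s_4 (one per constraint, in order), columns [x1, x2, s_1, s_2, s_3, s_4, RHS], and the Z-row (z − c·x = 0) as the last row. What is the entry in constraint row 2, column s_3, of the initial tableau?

Slack s_3 belongs to constraint 3; its column is the unit vector e_3, so the entry in row 2 is 0.

0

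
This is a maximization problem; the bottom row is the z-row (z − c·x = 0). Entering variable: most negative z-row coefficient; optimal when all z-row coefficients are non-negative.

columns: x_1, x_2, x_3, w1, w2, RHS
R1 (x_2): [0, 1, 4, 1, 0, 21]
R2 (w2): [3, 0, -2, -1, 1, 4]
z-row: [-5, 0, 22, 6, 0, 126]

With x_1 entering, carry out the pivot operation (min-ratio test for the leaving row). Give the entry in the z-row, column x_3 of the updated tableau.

56/3

Ratio test on column x_1 — row 1: entry 0 ≤ 0; row 2: 4/3 = 4/3. Minimum is 4/3 at row 2 (w2 leaves); pivot element 3.
Divide row 2 by 3; eliminate column x_1 from the other rows.
z-row update in column x_3: 22 − (-5)·(-2/3) = 56/3.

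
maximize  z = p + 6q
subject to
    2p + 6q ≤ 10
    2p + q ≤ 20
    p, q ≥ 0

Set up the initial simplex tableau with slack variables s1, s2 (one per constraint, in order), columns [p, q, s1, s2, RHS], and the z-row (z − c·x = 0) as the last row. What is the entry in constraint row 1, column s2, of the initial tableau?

Slack s2 belongs to constraint 2; its column is the unit vector e_2, so the entry in row 1 is 0.

0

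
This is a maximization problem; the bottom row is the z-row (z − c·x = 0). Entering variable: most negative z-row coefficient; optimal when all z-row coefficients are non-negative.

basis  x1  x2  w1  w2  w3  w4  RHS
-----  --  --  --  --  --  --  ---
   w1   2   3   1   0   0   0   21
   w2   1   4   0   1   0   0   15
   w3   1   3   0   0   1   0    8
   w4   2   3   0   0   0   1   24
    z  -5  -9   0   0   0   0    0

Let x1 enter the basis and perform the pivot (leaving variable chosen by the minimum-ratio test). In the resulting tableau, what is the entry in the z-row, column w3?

5

Ratio test on column x1 — row 1: 21/2 = 21/2; row 2: 15/1 = 15; row 3: 8/1 = 8; row 4: 24/2 = 12. Minimum is 8 at row 3 (w3 leaves); pivot element 1.
Divide row 3 by 1; eliminate column x1 from the other rows.
z-row update in column w3: 0 − (-5)·1 = 5.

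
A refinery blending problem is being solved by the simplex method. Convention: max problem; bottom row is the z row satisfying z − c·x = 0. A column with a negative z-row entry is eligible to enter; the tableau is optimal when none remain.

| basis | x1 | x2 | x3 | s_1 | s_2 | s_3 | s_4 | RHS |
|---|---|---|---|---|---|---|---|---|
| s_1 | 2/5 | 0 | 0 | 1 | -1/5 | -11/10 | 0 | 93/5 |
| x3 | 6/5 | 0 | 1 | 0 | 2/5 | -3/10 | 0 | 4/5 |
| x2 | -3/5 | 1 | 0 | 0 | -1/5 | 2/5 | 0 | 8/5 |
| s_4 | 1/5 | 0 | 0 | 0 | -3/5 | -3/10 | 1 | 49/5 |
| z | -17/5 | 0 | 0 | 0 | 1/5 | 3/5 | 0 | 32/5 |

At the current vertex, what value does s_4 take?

49/5

s_4 is basic (row 4); its value is the RHS of that row, 49/5.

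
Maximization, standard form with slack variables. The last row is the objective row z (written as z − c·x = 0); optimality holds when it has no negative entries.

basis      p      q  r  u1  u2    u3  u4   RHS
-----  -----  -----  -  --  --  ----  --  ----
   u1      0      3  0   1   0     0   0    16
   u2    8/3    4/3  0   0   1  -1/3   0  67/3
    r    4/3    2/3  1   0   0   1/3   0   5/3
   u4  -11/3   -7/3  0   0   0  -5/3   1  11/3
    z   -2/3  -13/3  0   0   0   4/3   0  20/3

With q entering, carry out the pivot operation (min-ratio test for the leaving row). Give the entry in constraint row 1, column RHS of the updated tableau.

17/2

Ratio test on column q — row 1: 16/3 = 16/3; row 2: (67/3)/(4/3) = 67/4; row 3: (5/3)/(2/3) = 5/2; row 4: entry -7/3 ≤ 0. Minimum is 5/2 at row 3 (r leaves); pivot element 2/3.
Divide row 3 by 2/3; eliminate column q from the other rows.
Row 1 update in column RHS: 16 − 3·(5/2) = 17/2.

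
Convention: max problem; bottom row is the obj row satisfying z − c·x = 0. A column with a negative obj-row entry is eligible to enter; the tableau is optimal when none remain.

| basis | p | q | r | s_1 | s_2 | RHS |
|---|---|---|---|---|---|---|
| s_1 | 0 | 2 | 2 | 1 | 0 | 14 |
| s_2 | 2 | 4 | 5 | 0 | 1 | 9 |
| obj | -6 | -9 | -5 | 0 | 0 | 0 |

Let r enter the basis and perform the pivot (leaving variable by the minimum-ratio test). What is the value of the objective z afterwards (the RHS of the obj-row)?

9

Ratio test on column r — row 1: 14/2 = 7; row 2: 9/5 = 9/5. Minimum is 9/5 at row 2 (s_2 leaves); pivot element 5.
Pivot on row 2; the obj-row RHS becomes 0 − (-5)·(9/5) = 9.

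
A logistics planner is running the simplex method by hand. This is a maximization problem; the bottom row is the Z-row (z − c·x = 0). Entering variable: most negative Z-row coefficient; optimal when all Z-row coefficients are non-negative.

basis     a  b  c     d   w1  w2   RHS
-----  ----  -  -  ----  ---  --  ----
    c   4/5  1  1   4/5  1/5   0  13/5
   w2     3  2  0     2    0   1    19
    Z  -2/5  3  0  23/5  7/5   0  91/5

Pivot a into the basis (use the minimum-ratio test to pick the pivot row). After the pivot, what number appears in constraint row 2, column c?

Ratio test on column a — row 1: (13/5)/(4/5) = 13/4; row 2: 19/3 = 19/3. Minimum is 13/4 at row 1 (c leaves); pivot element 4/5.
Divide row 1 by 4/5; eliminate column a from the other rows.
Row 2 update in column c: 0 − 3·(5/4) = -15/4.

-15/4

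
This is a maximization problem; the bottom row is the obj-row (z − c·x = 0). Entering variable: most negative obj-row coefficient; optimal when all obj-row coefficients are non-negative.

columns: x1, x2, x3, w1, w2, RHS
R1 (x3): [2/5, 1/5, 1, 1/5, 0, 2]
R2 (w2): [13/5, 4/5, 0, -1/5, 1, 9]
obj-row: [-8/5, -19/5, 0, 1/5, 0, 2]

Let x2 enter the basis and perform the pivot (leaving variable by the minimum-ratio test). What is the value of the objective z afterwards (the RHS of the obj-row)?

Ratio test on column x2 — row 1: 2/(1/5) = 10; row 2: 9/(4/5) = 45/4. Minimum is 10 at row 1 (x3 leaves); pivot element 1/5.
Pivot on row 1; the obj-row RHS becomes 2 − (-19/5)·10 = 40.

40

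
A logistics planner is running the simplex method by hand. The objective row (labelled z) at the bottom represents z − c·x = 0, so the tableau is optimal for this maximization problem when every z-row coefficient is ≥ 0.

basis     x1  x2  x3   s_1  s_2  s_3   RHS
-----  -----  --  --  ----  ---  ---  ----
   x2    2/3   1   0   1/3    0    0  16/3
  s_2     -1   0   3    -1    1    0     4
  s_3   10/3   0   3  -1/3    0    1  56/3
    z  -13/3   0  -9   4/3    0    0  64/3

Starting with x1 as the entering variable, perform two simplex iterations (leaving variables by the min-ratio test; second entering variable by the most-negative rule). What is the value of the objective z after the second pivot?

Ratio test on column x1 — row 1: (16/3)/(2/3) = 8; row 2: entry -1 ≤ 0; row 3: (56/3)/(10/3) = 28/5. Minimum is 28/5 at row 3 (s_3 leaves); pivot element 10/3.
Pivot on row 3; the z-row RHS becomes 64/3 − (-13/3)·(28/5) = 228/5.
Next entering variable (most negative z-row entry -51/10): x3.
Ratio test on column x3 — row 1: entry -3/5 ≤ 0; row 2: (48/5)/(39/10) = 32/13; row 3: (28/5)/(9/10) = 56/9. Minimum is 32/13 at row 2 (s_2 leaves); pivot element 39/10.
After the second pivot the z-row RHS is 228/5 − (-51/10)·(32/13) = 756/13.

756/13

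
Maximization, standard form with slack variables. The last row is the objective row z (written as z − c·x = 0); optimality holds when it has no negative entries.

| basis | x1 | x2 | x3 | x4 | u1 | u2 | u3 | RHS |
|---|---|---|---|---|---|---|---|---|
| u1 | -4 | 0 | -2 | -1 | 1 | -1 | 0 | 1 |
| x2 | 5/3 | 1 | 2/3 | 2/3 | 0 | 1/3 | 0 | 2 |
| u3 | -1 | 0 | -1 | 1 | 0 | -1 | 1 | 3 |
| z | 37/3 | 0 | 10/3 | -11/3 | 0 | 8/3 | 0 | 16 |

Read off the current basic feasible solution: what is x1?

0

x1 is not in the basis, so in the current basic feasible solution x1 = 0.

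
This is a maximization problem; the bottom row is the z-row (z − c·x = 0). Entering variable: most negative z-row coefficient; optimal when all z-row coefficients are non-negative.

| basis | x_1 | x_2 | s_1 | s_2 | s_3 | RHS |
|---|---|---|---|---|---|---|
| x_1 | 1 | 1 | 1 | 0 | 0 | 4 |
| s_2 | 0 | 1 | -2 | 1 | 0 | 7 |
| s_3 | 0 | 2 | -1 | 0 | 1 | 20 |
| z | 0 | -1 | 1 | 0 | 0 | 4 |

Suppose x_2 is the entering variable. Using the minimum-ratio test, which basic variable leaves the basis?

x_1

Column x_2 entries and ratios — x_1: 4/1 = 4; s_2: 7/1 = 7; s_3: 20/2 = 10.
Smallest ratio is 4 in the row of x_1, so x_1 leaves.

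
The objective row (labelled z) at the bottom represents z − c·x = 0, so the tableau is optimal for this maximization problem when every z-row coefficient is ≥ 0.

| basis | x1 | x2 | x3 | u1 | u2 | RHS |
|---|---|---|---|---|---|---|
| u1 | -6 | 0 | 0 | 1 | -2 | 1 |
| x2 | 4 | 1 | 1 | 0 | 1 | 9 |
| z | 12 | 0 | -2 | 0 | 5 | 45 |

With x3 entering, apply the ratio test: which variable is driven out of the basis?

x2

Column x3 entries and ratios — u1: 0 ≤ 0, skip; x2: 9/1 = 9.
Smallest ratio is 9 in the row of x2, so x2 leaves.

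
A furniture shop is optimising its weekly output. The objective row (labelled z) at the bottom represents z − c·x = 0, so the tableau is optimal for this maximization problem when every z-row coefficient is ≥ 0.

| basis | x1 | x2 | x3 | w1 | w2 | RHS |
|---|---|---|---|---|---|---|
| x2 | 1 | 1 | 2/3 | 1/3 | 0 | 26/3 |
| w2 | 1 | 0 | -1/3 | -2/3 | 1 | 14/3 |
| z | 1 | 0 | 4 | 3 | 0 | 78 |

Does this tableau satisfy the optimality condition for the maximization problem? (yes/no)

Every z-row coefficient is ≥ 0, so the tableau is optimal.

yes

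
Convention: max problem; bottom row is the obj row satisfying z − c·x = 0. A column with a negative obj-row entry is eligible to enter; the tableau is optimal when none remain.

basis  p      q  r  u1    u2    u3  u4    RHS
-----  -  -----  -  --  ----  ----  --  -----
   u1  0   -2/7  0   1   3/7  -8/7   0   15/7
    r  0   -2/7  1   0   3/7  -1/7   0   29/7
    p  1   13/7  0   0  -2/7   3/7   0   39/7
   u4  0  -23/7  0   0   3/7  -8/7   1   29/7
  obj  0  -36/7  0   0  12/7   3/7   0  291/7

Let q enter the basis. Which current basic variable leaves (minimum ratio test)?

Column q entries and ratios — u1: -2/7 ≤ 0, skip; r: -2/7 ≤ 0, skip; p: (39/7)/(13/7) = 3; u4: -23/7 ≤ 0, skip.
Smallest ratio is 3 in the row of p, so p leaves.

p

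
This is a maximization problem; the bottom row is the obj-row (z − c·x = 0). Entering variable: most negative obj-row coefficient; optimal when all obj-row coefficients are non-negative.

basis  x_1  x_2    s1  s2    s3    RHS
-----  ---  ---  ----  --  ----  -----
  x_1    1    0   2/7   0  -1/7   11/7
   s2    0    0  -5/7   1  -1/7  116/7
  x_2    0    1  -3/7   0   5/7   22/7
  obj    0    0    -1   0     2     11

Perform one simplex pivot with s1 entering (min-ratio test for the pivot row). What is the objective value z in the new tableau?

33/2

Ratio test on column s1 — row 1: (11/7)/(2/7) = 11/2; row 2: entry -5/7 ≤ 0; row 3: entry -3/7 ≤ 0. Minimum is 11/2 at row 1 (x_1 leaves); pivot element 2/7.
Pivot on row 1; the obj-row RHS becomes 11 − (-1)·(11/2) = 33/2.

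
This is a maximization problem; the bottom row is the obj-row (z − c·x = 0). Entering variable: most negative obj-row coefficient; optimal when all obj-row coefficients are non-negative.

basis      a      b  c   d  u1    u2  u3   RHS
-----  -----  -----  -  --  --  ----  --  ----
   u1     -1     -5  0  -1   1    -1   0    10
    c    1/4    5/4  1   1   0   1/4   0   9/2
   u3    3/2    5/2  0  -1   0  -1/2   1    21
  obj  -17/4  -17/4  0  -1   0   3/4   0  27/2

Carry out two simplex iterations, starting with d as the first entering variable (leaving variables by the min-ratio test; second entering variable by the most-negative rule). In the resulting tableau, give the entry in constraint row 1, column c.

Ratio test on column d — row 1: entry -1 ≤ 0; row 2: (9/2)/1 = 9/2; row 3: entry -1 ≤ 0. Minimum is 9/2 at row 2 (c leaves); pivot element 1.
Divide row 2 by 1; eliminate column d from the other rows.
Second iteration: most negative obj-row entry is -4 in column a, so a enters.
Ratio test on column a — row 1: entry -3/4 ≤ 0; row 2: (9/2)/(1/4) = 18; row 3: (51/2)/(7/4) = 102/7. Minimum is 102/7 at row 3 (u3 leaves); pivot element 7/4.
Divide row 3 by 7/4; eliminate column a from the other rows.
After both pivots, the entry at constraint row 1, column c is 10/7.

10/7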